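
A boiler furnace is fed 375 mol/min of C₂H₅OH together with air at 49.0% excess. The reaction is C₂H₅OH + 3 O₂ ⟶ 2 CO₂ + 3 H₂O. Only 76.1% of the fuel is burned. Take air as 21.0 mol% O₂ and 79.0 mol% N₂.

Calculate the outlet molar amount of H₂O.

856 mol/min

Stoichiometric O₂ = 3 × 375 = 1125 mol/min; O₂ fed = 1125 × 1.490 = 1676 mol/min.
N₂ fed = 1676 × 79/21 = 6306 mol/min.
Fuel reacted = 0.761 × 375 → ξ = 285.4 mol/min.
Outlet (n = n₀ + ν ξ):
  C₂H₅OH: 375 − 1(285.4) = 89.62
  O₂: 1676 − 3(285.4) = 820.1
  N₂: 6306 (inert)
  CO₂: 0 + 2(285.4) = 570.8
  H₂O: 0 + 3(285.4) = 856.1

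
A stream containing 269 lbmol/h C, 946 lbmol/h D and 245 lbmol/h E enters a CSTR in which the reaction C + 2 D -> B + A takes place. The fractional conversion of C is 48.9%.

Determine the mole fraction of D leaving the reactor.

0.514

C reacted = 0.489 × 269 = 131.5 lbmol/h; ν_C = −1, so ξ = 131.5/1 = 131.5 lbmol/h.
Outlet amounts (n = n₀ + ν ξ):
  C: 269 − 1(131.5) = 137.5
  D: 946 − 2(131.5) = 682.9
  B: 0 + 1(131.5) = 131.5
  A: 0 + 1(131.5) = 131.5
  E: 245 (inert)
Total out = 1328 lbmol/h; y_D = 682.9 / 1328 = 0.5141.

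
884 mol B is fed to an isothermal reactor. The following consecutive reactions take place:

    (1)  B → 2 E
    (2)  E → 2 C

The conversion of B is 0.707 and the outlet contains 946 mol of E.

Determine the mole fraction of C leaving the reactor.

Conversion of B: B consumed = 1ξ₁ = 0.707 × 884 → ξ₁ = 625 mol.
E balance: n_E = 0 + 2ξ₁ − 1ξ₂ = 946 → ξ₂ = (2·625 − 946)/1 = 304 mol.
Outlet amounts (n = n₀ + Σ ν·ξ):
  B: 884 − 1(625) = 259
  E: 0 + 2(625) − 1(304) = 946
  C: 0 + 2(304) = 608
Total out = 1813 mol; y_C = 608 / 1813 = 0.3353.

0.335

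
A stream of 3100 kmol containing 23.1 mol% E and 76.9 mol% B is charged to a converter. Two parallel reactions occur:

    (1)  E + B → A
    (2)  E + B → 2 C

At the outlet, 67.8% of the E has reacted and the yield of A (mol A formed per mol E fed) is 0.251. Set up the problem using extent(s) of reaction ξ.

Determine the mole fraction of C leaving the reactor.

Yield of A: 1ξ₁ / 716.1 = 0.251 → ξ₁ = 179.7 kmol.
Conversion of E: 1ξ₁ + 1ξ₂ = 0.678 × 716.1 = 485.5 → ξ₂ = 305.8 kmol.
Outlet amounts (n = n₀ + Σ ν·ξ):
  E: 716.1 − 1(179.7) − 1(305.8) = 230.6
  B: 2384 − 1(179.7) − 1(305.8) = 1898
  A: 0 + 1(179.7) = 179.7
  C: 0 + 2(305.8) = 611.5
Total out = 2920 kmol; y_C = 611.5 / 2920 = 0.2094.

0.209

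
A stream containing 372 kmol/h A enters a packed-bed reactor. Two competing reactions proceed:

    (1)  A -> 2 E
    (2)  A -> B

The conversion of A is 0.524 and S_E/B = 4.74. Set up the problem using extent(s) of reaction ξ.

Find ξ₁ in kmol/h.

ξ₁ = 137 kmol/h

Conversion of A: A consumed = 0.524 × 372 = 194.9 kmol/h = 1ξ₁ + 1ξ₂.
Selectivity: 2ξ₁ / (1ξ₂) = 4.74 → ξ₁ = 2.37 ξ₂.
Substitute: (1·2.37 + 1) ξ₂ = 194.9 → ξ₂ = 57.84 kmol/h, ξ₁ = 137.1 kmol/h.
Outlet amounts (n = n₀ + Σ ν·ξ):
  A: 372 − 1(137.1) − 1(57.84) = 177.1
  E: 0 + 2(137.1) = 274.2
  B: 0 + 1(57.84) = 57.84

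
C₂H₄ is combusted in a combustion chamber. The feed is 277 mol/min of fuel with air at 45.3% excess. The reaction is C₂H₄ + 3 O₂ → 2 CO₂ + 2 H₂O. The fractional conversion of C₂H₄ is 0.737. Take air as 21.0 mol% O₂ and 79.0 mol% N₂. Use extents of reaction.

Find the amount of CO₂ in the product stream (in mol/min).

408 mol/min

Stoichiometric O₂ = 3 × 277 = 831 mol/min; O₂ fed = 831 × 1.453 = 1207 mol/min.
N₂ fed = 1207 × 79/21 = 4542 mol/min.
Fuel reacted = 0.737 × 277 → ξ = 204.1 mol/min.
Outlet (n = n₀ + ν ξ):
  C₂H₄: 277 − 1(204.1) = 72.85
  O₂: 1207 − 3(204.1) = 595
  N₂: 4542 (inert)
  CO₂: 0 + 2(204.1) = 408.3
  H₂O: 0 + 2(204.1) = 408.3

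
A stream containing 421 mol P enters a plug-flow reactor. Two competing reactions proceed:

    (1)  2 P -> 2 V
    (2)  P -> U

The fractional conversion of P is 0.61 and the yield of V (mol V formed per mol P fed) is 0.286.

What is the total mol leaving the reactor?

421 mol

Yield of V: 2ξ₁ / 421 = 0.286 → ξ₁ = 60.2 mol.
Conversion of P: 2ξ₁ + 1ξ₂ = 0.61 × 421 = 256.8 → ξ₂ = 136.4 mol.
Outlet amounts (n = n₀ + Σ ν·ξ):
  P: 421 − 2(60.2) − 1(136.4) = 164.2
  V: 0 + 2(60.2) = 120.4
  U: 0 + 1(136.4) = 136.4
Total out = 164.2 + 120.4 + 136.4 = 421 mol.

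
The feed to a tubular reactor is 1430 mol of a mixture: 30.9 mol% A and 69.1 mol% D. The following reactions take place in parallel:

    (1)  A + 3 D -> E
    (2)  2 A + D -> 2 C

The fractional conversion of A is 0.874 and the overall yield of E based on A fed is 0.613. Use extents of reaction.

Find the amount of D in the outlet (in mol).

118 mol

Yield of E: 1ξ₁ / 441.9 = 0.613 → ξ₁ = 270.9 mol.
Conversion of A: 1ξ₁ + 2ξ₂ = 0.874 × 441.9 = 386.2 → ξ₂ = 57.66 mol.
Outlet amounts (n = n₀ + Σ ν·ξ):
  A: 441.9 − 1(270.9) − 2(57.66) = 55.68
  D: 988.1 − 3(270.9) − 1(57.66) = 117.9
  E: 0 + 1(270.9) = 270.9
  C: 0 + 2(57.66) = 115.3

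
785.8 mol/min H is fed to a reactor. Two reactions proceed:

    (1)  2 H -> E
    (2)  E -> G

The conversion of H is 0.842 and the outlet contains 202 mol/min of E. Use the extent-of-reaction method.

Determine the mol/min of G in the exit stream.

Conversion of H: H consumed = 2ξ₁ = 0.842 × 785.8 → ξ₁ = 330.8 mol/min.
E balance: n_E = 0 + 1ξ₁ − 1ξ₂ = 202 → ξ₂ = (1·330.8 − 202)/1 = 128.8 mol/min.
Outlet amounts (n = n₀ + Σ ν·ξ):
  H: 785.8 − 2(330.8) = 124.2
  E: 0 + 1(330.8) − 1(128.8) = 202
  G: 0 + 1(128.8) = 128.8

129 mol/min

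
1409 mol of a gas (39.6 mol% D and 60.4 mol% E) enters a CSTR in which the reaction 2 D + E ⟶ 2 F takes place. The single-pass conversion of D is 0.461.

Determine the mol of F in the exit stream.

257 mol

D reacted = 0.461 × 558 = 257.2 mol; ν_D = −2, so ξ = 257.2/2 = 128.6 mol.
Outlet amounts (n = n₀ + ν ξ):
  D: 558 − 2(128.6) = 300.7
  E: 851 − 1(128.6) = 722.4
  F: 0 + 2(128.6) = 257.2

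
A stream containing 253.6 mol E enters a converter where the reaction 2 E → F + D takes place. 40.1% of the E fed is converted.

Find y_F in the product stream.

0.201

E reacted = 0.401 × 253.6 = 101.7 mol; ν_E = −2, so ξ = 101.7/2 = 50.85 mol.
Outlet amounts (n = n₀ + ν ξ):
  E: 253.6 − 2(50.85) = 151.9
  F: 0 + 1(50.85) = 50.85
  D: 0 + 1(50.85) = 50.85
Total out = 253.6 mol; y_F = 50.85 / 253.6 = 0.2005.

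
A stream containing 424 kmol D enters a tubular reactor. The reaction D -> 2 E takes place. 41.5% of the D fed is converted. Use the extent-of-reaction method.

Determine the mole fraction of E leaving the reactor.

0.587

D reacted = 0.415 × 424 = 176 kmol; ν_D = −1, so ξ = 176/1 = 176 kmol.
Outlet amounts (n = n₀ + ν ξ):
  D: 424 − 1(176) = 248
  E: 0 + 2(176) = 351.9
Total out = 600 kmol; y_E = 351.9 / 600 = 0.5866.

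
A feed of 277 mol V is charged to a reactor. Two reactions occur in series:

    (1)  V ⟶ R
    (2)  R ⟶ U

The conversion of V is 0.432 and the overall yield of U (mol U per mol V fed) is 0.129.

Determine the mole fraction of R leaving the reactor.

0.303

Conversion of V: V consumed = 1ξ₁ = 0.432 × 277 → ξ₁ = 119.7 mol.
Yield of U: 1ξ₂ / 277 = 0.129 → ξ₂ = 35.73 mol.
Outlet amounts (n = n₀ + Σ ν·ξ):
  V: 277 − 1(119.7) = 157.3
  R: 0 + 1(119.7) − 1(35.73) = 83.93
  U: 0 + 1(35.73) = 35.73
Total out = 277 mol; y_R = 83.93 / 277 = 0.303.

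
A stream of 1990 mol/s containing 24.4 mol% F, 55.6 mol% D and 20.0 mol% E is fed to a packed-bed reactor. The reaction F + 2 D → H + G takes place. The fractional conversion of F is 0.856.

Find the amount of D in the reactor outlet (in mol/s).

275 mol/s

F reacted = 0.856 × 485.6 = 415.6 mol/s; ν_F = −1, so ξ = 415.6/1 = 415.6 mol/s.
Outlet amounts (n = n₀ + ν ξ):
  F: 485.6 − 1(415.6) = 69.92
  D: 1106 − 2(415.6) = 275.2
  H: 0 + 1(415.6) = 415.6
  G: 0 + 1(415.6) = 415.6
  E: 398 (inert)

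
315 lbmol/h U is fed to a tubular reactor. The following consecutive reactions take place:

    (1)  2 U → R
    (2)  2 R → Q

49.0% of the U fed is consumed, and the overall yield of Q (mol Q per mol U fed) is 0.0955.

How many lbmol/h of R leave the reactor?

Conversion of U: U consumed = 2ξ₁ = 0.49 × 315 → ξ₁ = 77.17 lbmol/h.
Yield of Q: 1ξ₂ / 315 = 0.0955 → ξ₂ = 30.08 lbmol/h.
Outlet amounts (n = n₀ + Σ ν·ξ):
  U: 315 − 2(77.17) = 160.7
  R: 0 + 1(77.17) − 2(30.08) = 17.01
  Q: 0 + 1(30.08) = 30.08

17 lbmol/h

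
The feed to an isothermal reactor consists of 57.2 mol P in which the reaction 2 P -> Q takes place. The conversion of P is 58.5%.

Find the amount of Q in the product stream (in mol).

P reacted = 0.585 × 57.2 = 33.46 mol; ν_P = −2, so ξ = 33.46/2 = 16.73 mol.
Outlet amounts (n = n₀ + ν ξ):
  P: 57.2 − 2(16.73) = 23.74
  Q: 0 + 1(16.73) = 16.73

16.7 mol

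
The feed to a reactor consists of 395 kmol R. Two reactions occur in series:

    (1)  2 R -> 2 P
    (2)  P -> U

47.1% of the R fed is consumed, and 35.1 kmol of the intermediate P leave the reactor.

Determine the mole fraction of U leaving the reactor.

Conversion of R: R consumed = 2ξ₁ = 0.471 × 395 → ξ₁ = 93.02 kmol.
P balance: n_P = 0 + 2ξ₁ − 1ξ₂ = 35.1 → ξ₂ = (2·93.02 − 35.1)/1 = 150.9 kmol.
Outlet amounts (n = n₀ + Σ ν·ξ):
  R: 395 − 2(93.02) = 209
  P: 0 + 2(93.02) − 1(150.9) = 35.1
  U: 0 + 1(150.9) = 150.9
Total out = 395 kmol; y_U = 150.9 / 395 = 0.3821.

0.382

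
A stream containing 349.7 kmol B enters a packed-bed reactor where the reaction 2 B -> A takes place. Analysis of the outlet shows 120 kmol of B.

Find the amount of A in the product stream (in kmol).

For B: n = n₀ − 2ξ → 120 = 349.7 − 2ξ, giving ξ = 114.8 kmol.
Outlet amounts (n = n₀ + ν ξ):
  B: 349.7 − 2(114.8) = 120
  A: 0 + 1(114.8) = 114.8

115 kmol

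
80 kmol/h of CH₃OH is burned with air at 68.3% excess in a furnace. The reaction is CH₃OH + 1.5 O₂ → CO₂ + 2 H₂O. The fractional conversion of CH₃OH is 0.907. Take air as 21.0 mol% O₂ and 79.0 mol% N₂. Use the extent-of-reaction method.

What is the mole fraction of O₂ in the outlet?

Stoichiometric O₂ = 1.5 × 80 = 120 kmol/h; O₂ fed = 120 × 1.683 = 202 kmol/h.
N₂ fed = 202 × 79/21 = 759.8 kmol/h.
Fuel reacted = 0.907 × 80 → ξ = 72.56 kmol/h.
Outlet (n = n₀ + ν ξ):
  CH₃OH: 80 − 1(72.56) = 7.44
  O₂: 202 − 1.5(72.56) = 93.12
  N₂: 759.8 (inert)
  CO₂: 0 + 1(72.56) = 72.56
  H₂O: 0 + 2(72.56) = 145.1
Total out = 1078 kmol/h; y_O₂ = 93.12 / 1078 = 0.08638.

0.0864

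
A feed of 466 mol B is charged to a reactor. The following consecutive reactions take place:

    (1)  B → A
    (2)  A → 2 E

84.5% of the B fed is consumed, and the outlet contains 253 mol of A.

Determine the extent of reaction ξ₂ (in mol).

ξ₂ = 141 mol

Conversion of B: B consumed = 1ξ₁ = 0.845 × 466 → ξ₁ = 393.8 mol.
A balance: n_A = 0 + 1ξ₁ − 1ξ₂ = 253 → ξ₂ = (1·393.8 − 253)/1 = 140.8 mol.
Outlet amounts (n = n₀ + Σ ν·ξ):
  B: 466 − 1(393.8) = 72.23
  A: 0 + 1(393.8) − 1(140.8) = 253
  E: 0 + 2(140.8) = 281.5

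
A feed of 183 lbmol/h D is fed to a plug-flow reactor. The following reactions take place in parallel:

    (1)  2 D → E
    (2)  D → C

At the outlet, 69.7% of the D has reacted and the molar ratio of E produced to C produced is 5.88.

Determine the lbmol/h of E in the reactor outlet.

Conversion of D: D consumed = 0.697 × 183 = 127.6 lbmol/h = 2ξ₁ + 1ξ₂.
Selectivity: 1ξ₁ / (1ξ₂) = 5.88 → ξ₁ = 5.88 ξ₂.
Substitute: (2·5.88 + 1) ξ₂ = 127.6 → ξ₂ = 9.996 lbmol/h, ξ₁ = 58.78 lbmol/h.
Outlet amounts (n = n₀ + Σ ν·ξ):
  D: 183 − 2(58.78) − 1(9.996) = 55.45
  E: 0 + 1(58.78) = 58.78
  C: 0 + 1(9.996) = 9.996

58.8 lbmol/h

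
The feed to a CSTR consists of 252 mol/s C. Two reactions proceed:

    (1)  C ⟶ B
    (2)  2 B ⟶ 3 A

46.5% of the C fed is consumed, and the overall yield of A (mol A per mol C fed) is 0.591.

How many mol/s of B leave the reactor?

Conversion of C: C consumed = 1ξ₁ = 0.465 × 252 → ξ₁ = 117.2 mol/s.
Yield of A: 3ξ₂ / 252 = 0.591 → ξ₂ = 49.64 mol/s.
Outlet amounts (n = n₀ + Σ ν·ξ):
  C: 252 − 1(117.2) = 134.8
  B: 0 + 1(117.2) − 2(49.64) = 17.89
  A: 0 + 3(49.64) = 148.9

17.9 mol/s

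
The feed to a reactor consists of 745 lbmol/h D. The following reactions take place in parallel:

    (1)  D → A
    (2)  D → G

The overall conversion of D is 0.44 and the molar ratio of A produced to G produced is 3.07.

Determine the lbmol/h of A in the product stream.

247 lbmol/h

Conversion of D: D consumed = 0.44 × 745 = 327.8 lbmol/h = 1ξ₁ + 1ξ₂.
Selectivity: 1ξ₁ / (1ξ₂) = 3.07 → ξ₁ = 3.07 ξ₂.
Substitute: (1·3.07 + 1) ξ₂ = 327.8 → ξ₂ = 80.54 lbmol/h, ξ₁ = 247.3 lbmol/h.
Outlet amounts (n = n₀ + Σ ν·ξ):
  D: 745 − 1(247.3) − 1(80.54) = 417.2
  A: 0 + 1(247.3) = 247.3
  G: 0 + 1(80.54) = 80.54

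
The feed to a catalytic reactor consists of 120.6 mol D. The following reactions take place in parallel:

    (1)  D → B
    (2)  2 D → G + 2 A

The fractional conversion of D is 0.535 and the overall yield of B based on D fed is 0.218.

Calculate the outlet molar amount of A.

Yield of B: 1ξ₁ / 120.6 = 0.218 → ξ₁ = 26.29 mol.
Conversion of D: 1ξ₁ + 2ξ₂ = 0.535 × 120.6 = 64.52 → ξ₂ = 19.12 mol.
Outlet amounts (n = n₀ + Σ ν·ξ):
  D: 120.6 − 1(26.29) − 2(19.12) = 56.08
  B: 0 + 1(26.29) = 26.29
  G: 0 + 1(19.12) = 19.12
  A: 0 + 2(19.12) = 38.23

38.2 mol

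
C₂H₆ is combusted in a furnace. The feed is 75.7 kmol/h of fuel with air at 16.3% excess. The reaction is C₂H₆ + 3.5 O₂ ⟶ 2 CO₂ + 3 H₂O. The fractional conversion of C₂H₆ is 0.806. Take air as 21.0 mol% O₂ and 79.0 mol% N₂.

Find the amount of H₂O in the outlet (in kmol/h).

Stoichiometric O₂ = 3.5 × 75.7 = 264.9 kmol/h; O₂ fed = 264.9 × 1.163 = 308.1 kmol/h.
N₂ fed = 308.1 × 79/21 = 1159 kmol/h.
Fuel reacted = 0.806 × 75.7 → ξ = 61.01 kmol/h.
Outlet (n = n₀ + ν ξ):
  C₂H₆: 75.7 − 1(61.01) = 14.69
  O₂: 308.1 − 3.5(61.01) = 94.59
  N₂: 1159 (inert)
  CO₂: 0 + 2(61.01) = 122
  H₂O: 0 + 3(61.01) = 183

183 kmol/h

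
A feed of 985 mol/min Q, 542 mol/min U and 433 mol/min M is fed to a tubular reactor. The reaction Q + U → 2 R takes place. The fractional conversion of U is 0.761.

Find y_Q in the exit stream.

0.292

U reacted = 0.761 × 542 = 412.5 mol/min; ν_U = −1, so ξ = 412.5/1 = 412.5 mol/min.
Outlet amounts (n = n₀ + ν ξ):
  Q: 985 − 1(412.5) = 572.5
  U: 542 − 1(412.5) = 129.5
  R: 0 + 2(412.5) = 824.9
  M: 433 (inert)
Total out = 1960 mol/min; y_Q = 572.5 / 1960 = 0.2921.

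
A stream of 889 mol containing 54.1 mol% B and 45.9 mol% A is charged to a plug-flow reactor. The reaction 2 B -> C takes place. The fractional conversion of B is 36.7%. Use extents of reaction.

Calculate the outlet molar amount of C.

B reacted = 0.367 × 480.9 = 176.5 mol; ν_B = −2, so ξ = 176.5/2 = 88.25 mol.
Outlet amounts (n = n₀ + ν ξ):
  B: 480.9 − 2(88.25) = 304.4
  C: 0 + 1(88.25) = 88.25
  A: 408.1 (inert)

88.3 mol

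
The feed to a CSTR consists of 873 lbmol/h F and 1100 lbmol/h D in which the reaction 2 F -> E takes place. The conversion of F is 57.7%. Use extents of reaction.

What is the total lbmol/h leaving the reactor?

F reacted = 0.577 × 873 = 503.7 lbmol/h; ν_F = −2, so ξ = 503.7/2 = 251.9 lbmol/h.
Outlet amounts (n = n₀ + ν ξ):
  F: 873 − 2(251.9) = 369.3
  E: 0 + 1(251.9) = 251.9
  D: 1100 (inert)
Total out = 369.3 + 251.9 + 1100 = 1721 lbmol/h.

1720 lbmol/h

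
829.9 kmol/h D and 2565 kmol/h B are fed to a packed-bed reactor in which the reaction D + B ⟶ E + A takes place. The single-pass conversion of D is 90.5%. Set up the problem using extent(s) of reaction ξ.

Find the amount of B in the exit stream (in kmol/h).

D reacted = 0.905 × 829.9 = 751.1 kmol/h; ν_D = −1, so ξ = 751.1/1 = 751.1 kmol/h.
Outlet amounts (n = n₀ + ν ξ):
  D: 829.9 − 1(751.1) = 78.84
  B: 2565 − 1(751.1) = 1814
  E: 0 + 1(751.1) = 751.1
  A: 0 + 1(751.1) = 751.1

1810 kmol/h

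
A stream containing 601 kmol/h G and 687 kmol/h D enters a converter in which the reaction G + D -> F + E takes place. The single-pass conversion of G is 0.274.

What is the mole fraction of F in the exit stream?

G reacted = 0.274 × 601 = 164.7 kmol/h; ν_G = −1, so ξ = 164.7/1 = 164.7 kmol/h.
Outlet amounts (n = n₀ + ν ξ):
  G: 601 − 1(164.7) = 436.3
  D: 687 − 1(164.7) = 522.3
  F: 0 + 1(164.7) = 164.7
  E: 0 + 1(164.7) = 164.7
Total out = 1288 kmol/h; y_F = 164.7 / 1288 = 0.1279.

0.128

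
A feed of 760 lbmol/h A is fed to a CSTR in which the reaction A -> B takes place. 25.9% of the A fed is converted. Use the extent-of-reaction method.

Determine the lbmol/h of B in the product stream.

A reacted = 0.259 × 760 = 196.8 lbmol/h; ν_A = −1, so ξ = 196.8/1 = 196.8 lbmol/h.
Outlet amounts (n = n₀ + ν ξ):
  A: 760 − 1(196.8) = 563.2
  B: 0 + 1(196.8) = 196.8

197 lbmol/h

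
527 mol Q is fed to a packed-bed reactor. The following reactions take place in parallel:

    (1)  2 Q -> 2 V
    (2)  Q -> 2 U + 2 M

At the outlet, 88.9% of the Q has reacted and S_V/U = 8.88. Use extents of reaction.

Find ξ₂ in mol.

Conversion of Q: Q consumed = 0.889 × 527 = 468.5 mol = 2ξ₁ + 1ξ₂.
Selectivity: 2ξ₁ / (2ξ₂) = 8.88 → ξ₁ = 8.88 ξ₂.
Substitute: (2·8.88 + 1) ξ₂ = 468.5 → ξ₂ = 24.97 mol, ξ₁ = 221.8 mol.
Outlet amounts (n = n₀ + Σ ν·ξ):
  Q: 527 − 2(221.8) − 1(24.97) = 58.5
  V: 0 + 2(221.8) = 443.5
  U: 0 + 2(24.97) = 49.95
  M: 0 + 2(24.97) = 49.95

ξ₂ = 25 mol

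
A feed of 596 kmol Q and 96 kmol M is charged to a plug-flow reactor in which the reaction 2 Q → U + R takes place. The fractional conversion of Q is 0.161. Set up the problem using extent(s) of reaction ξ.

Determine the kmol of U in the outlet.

48 kmol

Q reacted = 0.161 × 596 = 95.96 kmol; ν_Q = −2, so ξ = 95.96/2 = 47.98 kmol.
Outlet amounts (n = n₀ + ν ξ):
  Q: 596 − 2(47.98) = 500
  U: 0 + 1(47.98) = 47.98
  R: 0 + 1(47.98) = 47.98
  M: 96 (inert)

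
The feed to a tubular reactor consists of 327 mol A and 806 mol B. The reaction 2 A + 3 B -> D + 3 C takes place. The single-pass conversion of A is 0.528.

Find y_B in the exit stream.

A reacted = 0.528 × 327 = 172.7 mol; ν_A = −2, so ξ = 172.7/2 = 86.33 mol.
Outlet amounts (n = n₀ + ν ξ):
  A: 327 − 2(86.33) = 154.3
  B: 806 − 3(86.33) = 547
  D: 0 + 1(86.33) = 86.33
  C: 0 + 3(86.33) = 259
Total out = 1047 mol; y_B = 547 / 1047 = 0.5226.

0.523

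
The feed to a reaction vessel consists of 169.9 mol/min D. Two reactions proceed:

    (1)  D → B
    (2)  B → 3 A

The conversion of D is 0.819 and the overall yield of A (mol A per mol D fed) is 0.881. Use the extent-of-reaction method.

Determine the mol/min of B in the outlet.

89.3 mol/min

Conversion of D: D consumed = 1ξ₁ = 0.819 × 169.9 → ξ₁ = 139.1 mol/min.
Yield of A: 3ξ₂ / 169.9 = 0.881 → ξ₂ = 49.89 mol/min.
Outlet amounts (n = n₀ + Σ ν·ξ):
  D: 169.9 − 1(139.1) = 30.75
  B: 0 + 1(139.1) − 1(49.89) = 89.25
  A: 0 + 3(49.89) = 149.7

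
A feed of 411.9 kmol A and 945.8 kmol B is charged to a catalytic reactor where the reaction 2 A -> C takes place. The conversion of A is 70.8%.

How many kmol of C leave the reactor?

146 kmol

A reacted = 0.708 × 411.9 = 291.6 kmol; ν_A = −2, so ξ = 291.6/2 = 145.8 kmol.
Outlet amounts (n = n₀ + ν ξ):
  A: 411.9 − 2(145.8) = 120.3
  C: 0 + 1(145.8) = 145.8
  B: 945.8 (inert)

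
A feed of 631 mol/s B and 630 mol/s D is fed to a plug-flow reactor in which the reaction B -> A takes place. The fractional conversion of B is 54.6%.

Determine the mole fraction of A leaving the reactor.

B reacted = 0.546 × 631 = 344.5 mol/s; ν_B = −1, so ξ = 344.5/1 = 344.5 mol/s.
Outlet amounts (n = n₀ + ν ξ):
  B: 631 − 1(344.5) = 286.5
  A: 0 + 1(344.5) = 344.5
  D: 630 (inert)
Total out = 1261 mol/s; y_A = 344.5 / 1261 = 0.2732.

0.273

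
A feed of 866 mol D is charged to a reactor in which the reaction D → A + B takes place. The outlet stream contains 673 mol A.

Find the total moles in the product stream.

For A: n = n₀ + 1ξ → 673 = 0 + 1ξ, giving ξ = 673 mol.
Outlet amounts (n = n₀ + ν ξ):
  D: 866 − 1(673) = 193
  A: 0 + 1(673) = 673
  B: 0 + 1(673) = 673
Total out = 193 + 673 + 673 = 1539 mol.

1540 mol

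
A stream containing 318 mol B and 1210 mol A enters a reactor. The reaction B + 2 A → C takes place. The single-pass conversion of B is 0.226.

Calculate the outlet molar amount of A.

B reacted = 0.226 × 318 = 71.87 mol; ν_B = −1, so ξ = 71.87/1 = 71.87 mol.
Outlet amounts (n = n₀ + ν ξ):
  B: 318 − 1(71.87) = 246.1
  A: 1210 − 2(71.87) = 1066
  C: 0 + 1(71.87) = 71.87

1070 mol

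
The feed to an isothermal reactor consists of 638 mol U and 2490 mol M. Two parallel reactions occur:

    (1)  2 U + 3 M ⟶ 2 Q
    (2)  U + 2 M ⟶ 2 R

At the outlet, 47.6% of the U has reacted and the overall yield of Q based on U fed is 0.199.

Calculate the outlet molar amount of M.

Yield of Q: 2ξ₁ / 638 = 0.199 → ξ₁ = 63.48 mol.
Conversion of U: 2ξ₁ + 1ξ₂ = 0.476 × 638 = 303.7 → ξ₂ = 176.7 mol.
Outlet amounts (n = n₀ + Σ ν·ξ):
  U: 638 − 2(63.48) − 1(176.7) = 334.3
  M: 2490 − 3(63.48) − 2(176.7) = 1946
  Q: 0 + 2(63.48) = 127
  R: 0 + 2(176.7) = 353.5

1950 mol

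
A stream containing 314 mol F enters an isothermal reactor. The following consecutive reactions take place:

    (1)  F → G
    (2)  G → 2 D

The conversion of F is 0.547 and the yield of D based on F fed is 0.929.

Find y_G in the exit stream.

0.0563

Conversion of F: F consumed = 1ξ₁ = 0.547 × 314 → ξ₁ = 171.8 mol.
Yield of D: 2ξ₂ / 314 = 0.929 → ξ₂ = 145.9 mol.
Outlet amounts (n = n₀ + Σ ν·ξ):
  F: 314 − 1(171.8) = 142.2
  G: 0 + 1(171.8) − 1(145.9) = 25.91
  D: 0 + 2(145.9) = 291.7
Total out = 459.9 mol; y_G = 25.91 / 459.9 = 0.05633.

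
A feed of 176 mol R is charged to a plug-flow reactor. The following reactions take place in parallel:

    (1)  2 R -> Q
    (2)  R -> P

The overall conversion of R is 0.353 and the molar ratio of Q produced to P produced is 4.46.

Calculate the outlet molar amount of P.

Conversion of R: R consumed = 0.353 × 176 = 62.13 mol = 2ξ₁ + 1ξ₂.
Selectivity: 1ξ₁ / (1ξ₂) = 4.46 → ξ₁ = 4.46 ξ₂.
Substitute: (2·4.46 + 1) ξ₂ = 62.13 → ξ₂ = 6.263 mol, ξ₁ = 27.93 mol.
Outlet amounts (n = n₀ + Σ ν·ξ):
  R: 176 − 2(27.93) − 1(6.263) = 113.9
  Q: 0 + 1(27.93) = 27.93
  P: 0 + 1(6.263) = 6.263

6.26 mol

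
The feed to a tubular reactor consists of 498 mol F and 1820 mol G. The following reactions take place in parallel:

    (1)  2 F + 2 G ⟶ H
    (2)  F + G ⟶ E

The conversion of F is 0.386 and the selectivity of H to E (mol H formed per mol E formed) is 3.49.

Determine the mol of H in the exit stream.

84.1 mol

Conversion of F: F consumed = 0.386 × 498 = 192.2 mol = 2ξ₁ + 1ξ₂.
Selectivity: 1ξ₁ / (1ξ₂) = 3.49 → ξ₁ = 3.49 ξ₂.
Substitute: (2·3.49 + 1) ξ₂ = 192.2 → ξ₂ = 24.09 mol, ξ₁ = 84.07 mol.
Outlet amounts (n = n₀ + Σ ν·ξ):
  F: 498 − 2(84.07) − 1(24.09) = 305.8
  G: 1820 − 2(84.07) − 1(24.09) = 1628
  H: 0 + 1(84.07) = 84.07
  E: 0 + 1(24.09) = 24.09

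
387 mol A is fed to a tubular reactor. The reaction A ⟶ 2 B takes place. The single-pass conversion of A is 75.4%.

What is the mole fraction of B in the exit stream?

A reacted = 0.754 × 387 = 291.8 mol; ν_A = −1, so ξ = 291.8/1 = 291.8 mol.
Outlet amounts (n = n₀ + ν ξ):
  A: 387 − 1(291.8) = 95.2
  B: 0 + 2(291.8) = 583.6
Total out = 678.8 mol; y_B = 583.6 / 678.8 = 0.8597.

0.86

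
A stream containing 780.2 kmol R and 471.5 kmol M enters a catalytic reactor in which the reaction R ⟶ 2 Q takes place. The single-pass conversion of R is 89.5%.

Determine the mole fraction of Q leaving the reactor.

R reacted = 0.895 × 780.2 = 698.3 kmol; ν_R = −1, so ξ = 698.3/1 = 698.3 kmol.
Outlet amounts (n = n₀ + ν ξ):
  R: 780.2 − 1(698.3) = 81.92
  Q: 0 + 2(698.3) = 1397
  M: 471.5 (inert)
Total out = 1950 kmol; y_Q = 1397 / 1950 = 0.7162.

0.716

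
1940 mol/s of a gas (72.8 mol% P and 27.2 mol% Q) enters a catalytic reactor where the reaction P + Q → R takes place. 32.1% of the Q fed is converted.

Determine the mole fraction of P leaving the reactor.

0.702

Q reacted = 0.321 × 527.7 = 169.4 mol/s; ν_Q = −1, so ξ = 169.4/1 = 169.4 mol/s.
Outlet amounts (n = n₀ + ν ξ):
  P: 1412 − 1(169.4) = 1243
  Q: 527.7 − 1(169.4) = 358.3
  R: 0 + 1(169.4) = 169.4
Total out = 1771 mol/s; y_P = 1243 / 1771 = 0.702.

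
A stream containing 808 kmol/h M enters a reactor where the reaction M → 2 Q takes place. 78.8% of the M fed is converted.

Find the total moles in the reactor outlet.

M reacted = 0.788 × 808 = 636.7 kmol/h; ν_M = −1, so ξ = 636.7/1 = 636.7 kmol/h.
Outlet amounts (n = n₀ + ν ξ):
  M: 808 − 1(636.7) = 171.3
  Q: 0 + 2(636.7) = 1273
Total out = 171.3 + 1273 = 1445 kmol/h.

1440 kmol/h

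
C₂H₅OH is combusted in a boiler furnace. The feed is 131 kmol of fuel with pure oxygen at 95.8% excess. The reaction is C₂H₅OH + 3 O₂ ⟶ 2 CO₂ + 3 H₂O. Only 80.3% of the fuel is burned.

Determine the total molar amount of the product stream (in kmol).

1010 kmol

Stoichiometric O₂ = 3 × 131 = 393 kmol; O₂ fed = 393 × 1.958 = 769.5 kmol.
Fuel reacted = 0.803 × 131 → ξ = 105.2 kmol.
Outlet (n = n₀ + ν ξ):
  C₂H₅OH: 131 − 1(105.2) = 25.81
  O₂: 769.5 − 3(105.2) = 453.9
  CO₂: 0 + 2(105.2) = 210.4
  H₂O: 0 + 3(105.2) = 315.6
Total out = 25.81 + 453.9 + 210.4 + 315.6 = 1006 kmol.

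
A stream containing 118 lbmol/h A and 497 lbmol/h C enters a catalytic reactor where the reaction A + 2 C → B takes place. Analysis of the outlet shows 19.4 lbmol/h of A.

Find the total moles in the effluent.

418 lbmol/h

For A: n = n₀ − 1ξ → 19.4 = 118 − 1ξ, giving ξ = 98.6 lbmol/h.
Outlet amounts (n = n₀ + ν ξ):
  A: 118 − 1(98.6) = 19.4
  C: 497 − 2(98.6) = 299.8
  B: 0 + 1(98.6) = 98.6
Total out = 19.4 + 299.8 + 98.6 = 417.8 lbmol/h.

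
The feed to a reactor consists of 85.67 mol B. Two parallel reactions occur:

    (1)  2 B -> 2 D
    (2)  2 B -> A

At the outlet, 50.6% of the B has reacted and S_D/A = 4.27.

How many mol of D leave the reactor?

Conversion of B: B consumed = 0.506 × 85.67 = 43.35 mol = 2ξ₁ + 2ξ₂.
Selectivity: 2ξ₁ / (1ξ₂) = 4.27 → ξ₁ = 2.135 ξ₂.
Substitute: (2·2.135 + 2) ξ₂ = 43.35 → ξ₂ = 6.914 mol, ξ₁ = 14.76 mol.
Outlet amounts (n = n₀ + Σ ν·ξ):
  B: 85.67 − 2(14.76) − 2(6.914) = 42.32
  D: 0 + 2(14.76) = 29.52
  A: 0 + 1(6.914) = 6.914

29.5 mol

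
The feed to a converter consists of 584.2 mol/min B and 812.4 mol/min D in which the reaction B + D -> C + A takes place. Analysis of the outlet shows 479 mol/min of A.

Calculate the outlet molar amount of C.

For A: n = n₀ + 1ξ → 479 = 0 + 1ξ, giving ξ = 479 mol/min.
Outlet amounts (n = n₀ + ν ξ):
  B: 584.2 − 1(479) = 105.2
  D: 812.4 − 1(479) = 333.4
  C: 0 + 1(479) = 479
  A: 0 + 1(479) = 479

479 mol/min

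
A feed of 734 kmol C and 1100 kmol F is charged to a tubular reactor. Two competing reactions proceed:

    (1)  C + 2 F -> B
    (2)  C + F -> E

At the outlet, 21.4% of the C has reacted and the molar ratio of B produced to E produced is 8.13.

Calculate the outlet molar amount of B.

Conversion of C: C consumed = 0.214 × 734 = 157.1 kmol = 1ξ₁ + 1ξ₂.
Selectivity: 1ξ₁ / (1ξ₂) = 8.13 → ξ₁ = 8.13 ξ₂.
Substitute: (1·8.13 + 1) ξ₂ = 157.1 → ξ₂ = 17.2 kmol, ξ₁ = 139.9 kmol.
Outlet amounts (n = n₀ + Σ ν·ξ):
  C: 734 − 1(139.9) − 1(17.2) = 576.9
  F: 1100 − 2(139.9) − 1(17.2) = 803.1
  B: 0 + 1(139.9) = 139.9
  E: 0 + 1(17.2) = 17.2

140 kmol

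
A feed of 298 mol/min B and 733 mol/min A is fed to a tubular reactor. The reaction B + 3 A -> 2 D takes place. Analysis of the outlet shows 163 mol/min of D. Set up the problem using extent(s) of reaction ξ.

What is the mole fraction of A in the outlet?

For D: n = n₀ + 2ξ → 163 = 0 + 2ξ, giving ξ = 81.5 mol/min.
Outlet amounts (n = n₀ + ν ξ):
  B: 298 − 1(81.5) = 216.5
  A: 733 − 3(81.5) = 488.5
  D: 0 + 2(81.5) = 163
Total out = 868 mol/min; y_A = 488.5 / 868 = 0.5628.

0.563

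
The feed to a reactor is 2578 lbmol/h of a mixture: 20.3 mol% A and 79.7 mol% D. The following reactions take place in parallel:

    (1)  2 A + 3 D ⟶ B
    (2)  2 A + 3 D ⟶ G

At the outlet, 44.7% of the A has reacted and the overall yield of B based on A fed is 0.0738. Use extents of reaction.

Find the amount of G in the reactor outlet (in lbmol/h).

78.3 lbmol/h

Yield of B: 1ξ₁ / 523.3 = 0.0738 → ξ₁ = 38.62 lbmol/h.
Conversion of A: 2ξ₁ + 2ξ₂ = 0.447 × 523.3 = 233.9 → ξ₂ = 78.34 lbmol/h.
Outlet amounts (n = n₀ + Σ ν·ξ):
  A: 523.3 − 2(38.62) − 2(78.34) = 289.4
  D: 2055 − 3(38.62) − 3(78.34) = 1704
  B: 0 + 1(38.62) = 38.62
  G: 0 + 1(78.34) = 78.34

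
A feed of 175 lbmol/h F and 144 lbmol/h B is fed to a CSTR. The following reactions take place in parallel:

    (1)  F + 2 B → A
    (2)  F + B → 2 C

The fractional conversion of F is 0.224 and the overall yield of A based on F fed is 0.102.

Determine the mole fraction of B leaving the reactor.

Yield of A: 1ξ₁ / 175 = 0.102 → ξ₁ = 17.85 lbmol/h.
Conversion of F: 1ξ₁ + 1ξ₂ = 0.224 × 175 = 39.2 → ξ₂ = 21.35 lbmol/h.
Outlet amounts (n = n₀ + Σ ν·ξ):
  F: 175 − 1(17.85) − 1(21.35) = 135.8
  B: 144 − 2(17.85) − 1(21.35) = 86.95
  A: 0 + 1(17.85) = 17.85
  C: 0 + 2(21.35) = 42.7
Total out = 283.3 lbmol/h; y_B = 86.95 / 283.3 = 0.3069.

0.307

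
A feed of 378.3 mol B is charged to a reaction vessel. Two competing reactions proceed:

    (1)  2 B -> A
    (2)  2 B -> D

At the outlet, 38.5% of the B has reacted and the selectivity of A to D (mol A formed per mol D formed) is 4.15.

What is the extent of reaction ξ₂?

Conversion of B: B consumed = 0.385 × 378.3 = 145.6 mol = 2ξ₁ + 2ξ₂.
Selectivity: 1ξ₁ / (1ξ₂) = 4.15 → ξ₁ = 4.15 ξ₂.
Substitute: (2·4.15 + 2) ξ₂ = 145.6 → ξ₂ = 14.14 mol, ξ₁ = 58.68 mol.
Outlet amounts (n = n₀ + Σ ν·ξ):
  B: 378.3 − 2(58.68) − 2(14.14) = 232.7
  A: 0 + 1(58.68) = 58.68
  D: 0 + 1(14.14) = 14.14

ξ₂ = 14.1 mol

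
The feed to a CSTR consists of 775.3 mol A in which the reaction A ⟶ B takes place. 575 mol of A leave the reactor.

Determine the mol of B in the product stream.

200 mol

For A: n = n₀ − 1ξ → 575 = 775.3 − 1ξ, giving ξ = 200.3 mol.
Outlet amounts (n = n₀ + ν ξ):
  A: 775.3 − 1(200.3) = 575
  B: 0 + 1(200.3) = 200.3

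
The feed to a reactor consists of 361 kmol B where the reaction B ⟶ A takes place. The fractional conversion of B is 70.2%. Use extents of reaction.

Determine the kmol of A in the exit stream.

B reacted = 0.702 × 361 = 253.4 kmol; ν_B = −1, so ξ = 253.4/1 = 253.4 kmol.
Outlet amounts (n = n₀ + ν ξ):
  B: 361 − 1(253.4) = 107.6
  A: 0 + 1(253.4) = 253.4

253 kmol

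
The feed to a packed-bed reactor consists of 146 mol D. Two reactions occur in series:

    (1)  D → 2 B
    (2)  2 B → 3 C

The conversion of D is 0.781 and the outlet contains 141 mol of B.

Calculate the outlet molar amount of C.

Conversion of D: D consumed = 1ξ₁ = 0.781 × 146 → ξ₁ = 114 mol.
B balance: n_B = 0 + 2ξ₁ − 2ξ₂ = 141 → ξ₂ = (2·114 − 141)/2 = 43.53 mol.
Outlet amounts (n = n₀ + Σ ν·ξ):
  D: 146 − 1(114) = 31.97
  B: 0 + 2(114) − 2(43.53) = 141
  C: 0 + 3(43.53) = 130.6

131 mol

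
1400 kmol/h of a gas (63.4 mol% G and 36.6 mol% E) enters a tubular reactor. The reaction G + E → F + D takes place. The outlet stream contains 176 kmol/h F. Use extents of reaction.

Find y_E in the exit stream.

0.24

For F: n = n₀ + 1ξ → 176 = 0 + 1ξ, giving ξ = 176 kmol/h.
Outlet amounts (n = n₀ + ν ξ):
  G: 887.6 − 1(176) = 711.6
  E: 512.4 − 1(176) = 336.4
  F: 0 + 1(176) = 176
  D: 0 + 1(176) = 176
Total out = 1400 kmol/h; y_E = 336.4 / 1400 = 0.2403.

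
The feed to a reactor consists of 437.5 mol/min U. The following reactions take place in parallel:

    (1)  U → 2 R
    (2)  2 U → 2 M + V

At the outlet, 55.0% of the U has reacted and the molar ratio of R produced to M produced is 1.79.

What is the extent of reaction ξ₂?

ξ₂ = 63.5 mol/min

Conversion of U: U consumed = 0.55 × 437.5 = 240.6 mol/min = 1ξ₁ + 2ξ₂.
Selectivity: 2ξ₁ / (2ξ₂) = 1.79 → ξ₁ = 1.79 ξ₂.
Substitute: (1·1.79 + 2) ξ₂ = 240.6 → ξ₂ = 63.49 mol/min, ξ₁ = 113.6 mol/min.
Outlet amounts (n = n₀ + Σ ν·ξ):
  U: 437.5 − 1(113.6) − 2(63.49) = 196.9
  R: 0 + 2(113.6) = 227.3
  M: 0 + 2(63.49) = 127
  V: 0 + 1(63.49) = 63.49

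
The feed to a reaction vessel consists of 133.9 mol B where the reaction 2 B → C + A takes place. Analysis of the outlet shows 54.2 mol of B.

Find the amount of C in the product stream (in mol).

For B: n = n₀ − 2ξ → 54.2 = 133.9 − 2ξ, giving ξ = 39.85 mol.
Outlet amounts (n = n₀ + ν ξ):
  B: 133.9 − 2(39.85) = 54.2
  C: 0 + 1(39.85) = 39.85
  A: 0 + 1(39.85) = 39.85

39.9 mol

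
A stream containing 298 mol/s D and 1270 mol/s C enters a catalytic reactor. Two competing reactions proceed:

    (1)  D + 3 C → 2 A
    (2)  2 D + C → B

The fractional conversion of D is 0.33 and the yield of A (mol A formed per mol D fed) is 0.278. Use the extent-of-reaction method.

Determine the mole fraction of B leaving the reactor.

0.0199

Yield of A: 2ξ₁ / 298 = 0.278 → ξ₁ = 41.42 mol/s.
Conversion of D: 1ξ₁ + 2ξ₂ = 0.33 × 298 = 98.34 → ξ₂ = 28.46 mol/s.
Outlet amounts (n = n₀ + Σ ν·ξ):
  D: 298 − 1(41.42) − 2(28.46) = 199.7
  C: 1270 − 3(41.42) − 1(28.46) = 1117
  A: 0 + 2(41.42) = 82.84
  B: 0 + 1(28.46) = 28.46
Total out = 1428 mol/s; y_B = 28.46 / 1428 = 0.01993.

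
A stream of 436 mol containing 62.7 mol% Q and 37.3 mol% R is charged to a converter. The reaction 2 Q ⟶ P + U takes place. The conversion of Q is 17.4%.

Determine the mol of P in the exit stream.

Q reacted = 0.174 × 273.4 = 47.57 mol; ν_Q = −2, so ξ = 47.57/2 = 23.78 mol.
Outlet amounts (n = n₀ + ν ξ):
  Q: 273.4 − 2(23.78) = 225.8
  P: 0 + 1(23.78) = 23.78
  U: 0 + 1(23.78) = 23.78
  R: 162.6 (inert)

23.8 mol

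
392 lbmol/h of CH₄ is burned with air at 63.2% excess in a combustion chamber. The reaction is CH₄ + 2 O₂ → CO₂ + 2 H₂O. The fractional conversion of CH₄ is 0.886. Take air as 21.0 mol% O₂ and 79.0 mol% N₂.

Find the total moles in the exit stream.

Stoichiometric O₂ = 2 × 392 = 784 lbmol/h; O₂ fed = 784 × 1.632 = 1279 lbmol/h.
N₂ fed = 1279 × 79/21 = 4813 lbmol/h.
Fuel reacted = 0.886 × 392 → ξ = 347.3 lbmol/h.
Outlet (n = n₀ + ν ξ):
  CH₄: 392 − 1(347.3) = 44.69
  O₂: 1279 − 2(347.3) = 584.9
  N₂: 4813 (inert)
  CO₂: 0 + 1(347.3) = 347.3
  H₂O: 0 + 2(347.3) = 694.6
Total out = 44.69 + 584.9 + 4813 + 347.3 + 694.6 = 6485 lbmol/h.

6480 lbmol/h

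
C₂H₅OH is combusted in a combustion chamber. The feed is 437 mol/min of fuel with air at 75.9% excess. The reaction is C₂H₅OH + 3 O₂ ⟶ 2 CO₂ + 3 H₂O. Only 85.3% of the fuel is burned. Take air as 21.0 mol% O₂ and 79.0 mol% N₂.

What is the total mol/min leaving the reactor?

Stoichiometric O₂ = 3 × 437 = 1311 mol/min; O₂ fed = 1311 × 1.759 = 2306 mol/min.
N₂ fed = 2306 × 79/21 = 8675 mol/min.
Fuel reacted = 0.853 × 437 → ξ = 372.8 mol/min.
Outlet (n = n₀ + ν ξ):
  C₂H₅OH: 437 − 1(372.8) = 64.24
  O₂: 2306 − 3(372.8) = 1188
  N₂: 8675 (inert)
  CO₂: 0 + 2(372.8) = 745.5
  H₂O: 0 + 3(372.8) = 1118
Total out = 64.24 + 1188 + 8675 + 745.5 + 1118 = 11790 mol/min.

11800 mol/min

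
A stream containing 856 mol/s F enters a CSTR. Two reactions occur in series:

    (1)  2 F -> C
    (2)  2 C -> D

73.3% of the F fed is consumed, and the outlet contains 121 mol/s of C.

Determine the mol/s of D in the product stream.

Conversion of F: F consumed = 2ξ₁ = 0.733 × 856 → ξ₁ = 313.7 mol/s.
C balance: n_C = 0 + 1ξ₁ − 2ξ₂ = 121 → ξ₂ = (1·313.7 − 121)/2 = 96.36 mol/s.
Outlet amounts (n = n₀ + Σ ν·ξ):
  F: 856 − 2(313.7) = 228.6
  C: 0 + 1(313.7) − 2(96.36) = 121
  D: 0 + 1(96.36) = 96.36

96.4 mol/s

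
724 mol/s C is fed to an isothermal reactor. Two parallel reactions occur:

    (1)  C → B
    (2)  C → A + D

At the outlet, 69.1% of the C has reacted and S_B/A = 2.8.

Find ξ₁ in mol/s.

ξ₁ = 369 mol/s

Conversion of C: C consumed = 0.691 × 724 = 500.3 mol/s = 1ξ₁ + 1ξ₂.
Selectivity: 1ξ₁ / (1ξ₂) = 2.8 → ξ₁ = 2.8 ξ₂.
Substitute: (1·2.8 + 1) ξ₂ = 500.3 → ξ₂ = 131.7 mol/s, ξ₁ = 368.6 mol/s.
Outlet amounts (n = n₀ + Σ ν·ξ):
  C: 724 − 1(368.6) − 1(131.7) = 223.7
  B: 0 + 1(368.6) = 368.6
  A: 0 + 1(131.7) = 131.7
  D: 0 + 1(131.7) = 131.7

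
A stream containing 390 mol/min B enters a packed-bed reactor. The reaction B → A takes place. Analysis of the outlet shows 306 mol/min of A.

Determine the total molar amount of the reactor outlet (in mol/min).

390 mol/min

For A: n = n₀ + 1ξ → 306 = 0 + 1ξ, giving ξ = 306 mol/min.
Outlet amounts (n = n₀ + ν ξ):
  B: 390 − 1(306) = 84
  A: 0 + 1(306) = 306
Total out = 84 + 306 = 390 mol/min.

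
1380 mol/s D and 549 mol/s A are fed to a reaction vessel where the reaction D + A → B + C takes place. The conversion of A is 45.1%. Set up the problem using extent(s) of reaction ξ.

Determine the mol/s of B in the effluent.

248 mol/s

A reacted = 0.451 × 549 = 247.6 mol/s; ν_A = −1, so ξ = 247.6/1 = 247.6 mol/s.
Outlet amounts (n = n₀ + ν ξ):
  D: 1380 − 1(247.6) = 1132
  A: 549 − 1(247.6) = 301.4
  B: 0 + 1(247.6) = 247.6
  C: 0 + 1(247.6) = 247.6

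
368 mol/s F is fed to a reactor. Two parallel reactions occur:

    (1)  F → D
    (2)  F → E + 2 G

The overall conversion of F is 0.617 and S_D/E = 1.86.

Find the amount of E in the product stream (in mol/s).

Conversion of F: F consumed = 0.617 × 368 = 227.1 mol/s = 1ξ₁ + 1ξ₂.
Selectivity: 1ξ₁ / (1ξ₂) = 1.86 → ξ₁ = 1.86 ξ₂.
Substitute: (1·1.86 + 1) ξ₂ = 227.1 → ξ₂ = 79.39 mol/s, ξ₁ = 147.7 mol/s.
Outlet amounts (n = n₀ + Σ ν·ξ):
  F: 368 − 1(147.7) − 1(79.39) = 140.9
  D: 0 + 1(147.7) = 147.7
  E: 0 + 1(79.39) = 79.39
  G: 0 + 2(79.39) = 158.8

79.4 mol/s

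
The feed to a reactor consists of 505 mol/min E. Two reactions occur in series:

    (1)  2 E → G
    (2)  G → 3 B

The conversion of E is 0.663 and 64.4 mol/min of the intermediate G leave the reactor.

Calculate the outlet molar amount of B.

Conversion of E: E consumed = 2ξ₁ = 0.663 × 505 → ξ₁ = 167.4 mol/min.
G balance: n_G = 0 + 1ξ₁ − 1ξ₂ = 64.4 → ξ₂ = (1·167.4 − 64.4)/1 = 103 mol/min.
Outlet amounts (n = n₀ + Σ ν·ξ):
  E: 505 − 2(167.4) = 170.2
  G: 0 + 1(167.4) − 1(103) = 64.4
  B: 0 + 3(103) = 309

309 mol/min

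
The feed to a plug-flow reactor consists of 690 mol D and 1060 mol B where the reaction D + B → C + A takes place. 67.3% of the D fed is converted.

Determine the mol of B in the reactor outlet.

596 mol

D reacted = 0.673 × 690 = 464.4 mol; ν_D = −1, so ξ = 464.4/1 = 464.4 mol.
Outlet amounts (n = n₀ + ν ξ):
  D: 690 − 1(464.4) = 225.6
  B: 1060 − 1(464.4) = 595.6
  C: 0 + 1(464.4) = 464.4
  A: 0 + 1(464.4) = 464.4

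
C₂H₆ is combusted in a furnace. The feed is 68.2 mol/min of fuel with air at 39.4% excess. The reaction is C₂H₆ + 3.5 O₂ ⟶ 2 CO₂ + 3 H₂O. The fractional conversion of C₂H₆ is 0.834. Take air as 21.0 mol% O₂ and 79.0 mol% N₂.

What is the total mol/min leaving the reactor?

Stoichiometric O₂ = 3.5 × 68.2 = 238.7 mol/min; O₂ fed = 238.7 × 1.394 = 332.7 mol/min.
N₂ fed = 332.7 × 79/21 = 1252 mol/min.
Fuel reacted = 0.834 × 68.2 → ξ = 56.88 mol/min.
Outlet (n = n₀ + ν ξ):
  C₂H₆: 68.2 − 1(56.88) = 11.32
  O₂: 332.7 − 3.5(56.88) = 133.7
  N₂: 1252 (inert)
  CO₂: 0 + 2(56.88) = 113.8
  H₂O: 0 + 3(56.88) = 170.6
Total out = 11.32 + 133.7 + 1252 + 113.8 + 170.6 = 1681 mol/min.

1680 mol/min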